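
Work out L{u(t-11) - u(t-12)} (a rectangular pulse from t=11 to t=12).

L{u(t-a)} = e^(-as)/s. L{u(t-11) - u(t-12)} = (e^(-11s) - e^(-12s))/s

Final answer: (e^(-11s) - e^(-12s))/s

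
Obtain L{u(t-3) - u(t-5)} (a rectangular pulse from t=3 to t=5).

L{u(t-a)} = e^(-as)/s. L{u(t-3) - u(t-5)} = (e^(-3s) - e^(-5s))/s

Final answer: (e^(-3s) - e^(-5s))/s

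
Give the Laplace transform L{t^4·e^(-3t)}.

L{t^n·e^(at)} = n!/(s-a)^(n+1), so L{t^4·e^(-3t)} = 24/(s+3)^5

Final answer: 24/(s+3)^5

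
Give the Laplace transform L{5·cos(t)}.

L{cos(ωt)} = s/(s² + ω²), so L{cos(t)} = s/(s² + 1). Then L{5·cos(t)} = 5·s/(s² + 1) = 5s/(s² + 1)

Final answer: 5s/(s² + 1)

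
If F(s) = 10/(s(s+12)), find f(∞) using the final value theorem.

f(∞) = lim_{s→0} s·10/(s(s+12)) = lim_{s→0} 10/(s+12) = 10/12 = 5/6

Final answer: 5/6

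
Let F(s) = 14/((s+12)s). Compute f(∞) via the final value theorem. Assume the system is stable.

f(∞) = lim_{s→0} sF(s) = lim_{s→0} 14/(s+12) = 7/6

Final answer: 7/6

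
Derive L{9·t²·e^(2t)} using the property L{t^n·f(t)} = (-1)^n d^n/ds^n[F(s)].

L{e^(2t)} = 1/(s-2). d/ds[1/(s-2)] = -1/(s-2)². d²/ds²[1/(s-2)] = 2/(s-2)³. So L{t²·e^(2t)} = (-1)² · 2/(s-2)³ = 2/(s-2)³. Then L{9·t²·e^(2t)} = 9·2/(s-2)³ = 18/(s-2)³

Final answer: 18/(s-2)³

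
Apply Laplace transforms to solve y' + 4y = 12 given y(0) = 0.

sY + 4Y = 12/s. Y = 12/(s(s+4)). Partial fractions: Y = 3/s - 3/(s+4)

Final answer: y(t) = 3(1 - e^(-4t))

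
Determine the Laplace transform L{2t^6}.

L{2t^6} = 2 · L{t^6} = 2 · 720/s^7 = 1440/s^7

Final answer: 1440/s^7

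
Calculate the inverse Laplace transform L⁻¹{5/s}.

L⁻¹{c/s} = c, so L⁻¹{5/s} = 5

Final answer: 5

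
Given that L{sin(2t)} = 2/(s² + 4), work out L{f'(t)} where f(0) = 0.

L{f'(t)} = s·F(s) - f(0) = s·2/(s² + 4) - 0 = 2s/(s² + 4)

Final answer: 2s/(s² + 4)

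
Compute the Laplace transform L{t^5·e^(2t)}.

L{t^n·e^(at)} = n!/(s-a)^(n+1), so L{t^5·e^(2t)} = 120/(s-2)^6

Final answer: 120/(s-2)^6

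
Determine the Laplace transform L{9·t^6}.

L{t^n} = n!/s^(n+1), so L{t^6} = 720/s^7. Then L{9·t^6} = 9·720/s^7 = 6480/s^7

Final answer: 6480/s^7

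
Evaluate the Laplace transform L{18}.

L{18} = 18 · L{1} = 18/s

Final answer: 18/s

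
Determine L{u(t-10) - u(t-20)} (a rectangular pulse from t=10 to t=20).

L{u(t-a)} = e^(-as)/s. L{u(t-10) - u(t-20)} = (e^(-10s) - e^(-20s))/s

Final answer: (e^(-10s) - e^(-20s))/s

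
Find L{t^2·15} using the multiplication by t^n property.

L{15} = 15/s. d^1/ds^1[1/s] = -1/s². d^2/ds^2[1/s] = 2/s^3. So L{t^2} = (-1)^{2}·2/s^3 = 2/s^3. Then L{t^2·15} = 15·2/s^3 = 30/s^3

Final answer: 30/s^3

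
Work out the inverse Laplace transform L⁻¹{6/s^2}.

L⁻¹{n!/s^(n+1)} = t^n with n=1. So L⁻¹{1/s^2} = t, and L⁻¹{6/s^2} = (6/1)·t = 6·t

Final answer: 6·t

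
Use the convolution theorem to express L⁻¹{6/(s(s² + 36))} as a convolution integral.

6/(s(s² + 36)) = (1/s)·(6/(s² + 36)) = L{1}·L{sin(6t)}. So f(t) = 1*(sin(6t)) = ∫₀ᵗ sin(6τ) dτ

Final answer: ∫₀ᵗ sin(6τ) dτ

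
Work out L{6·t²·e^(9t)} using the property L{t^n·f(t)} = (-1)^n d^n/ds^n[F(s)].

L{e^(9t)} = 1/(s-9). d/ds[1/(s-9)] = -1/(s-9)². d²/ds²[1/(s-9)] = 2/(s-9)³. So L{t²·e^(9t)} = (-1)² · 2/(s-9)³ = 2/(s-9)³. Then L{6·t²·e^(9t)} = 6·2/(s-9)³ = 12/(s-9)³

Final answer: 12/(s-9)³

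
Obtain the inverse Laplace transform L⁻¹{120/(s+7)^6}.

L⁻¹{n!/(s-a)^(n+1)} = t^n·e^(at), so L⁻¹{120/(s+7)^6} = t^5·e^(-7t)

Final answer: t^5·e^(-7t)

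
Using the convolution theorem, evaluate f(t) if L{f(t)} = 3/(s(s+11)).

3/(s(s+11)) = (3/s)·(1/(s+11)) = L{3}·L{e^(-11t)}. By convolution, f(t) = 3*e^(-11t) = ∫₀ᵗ 3·e^(-11τ) dτ = 3·(1 - e^(-11t))/11

Final answer: 3·(1 - e^(-11t))/11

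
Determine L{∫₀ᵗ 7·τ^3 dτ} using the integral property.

L{∫₀ᵗ f(τ)dτ} = F(s)/s with f(t) = 7t^3. F(s) = 42/s^4, so L{∫₀ᵗ 7·τ^3 dτ} = (42/s^4)/s = 42/s^5. (Check: ∫₀ᵗ 7·τ^3 dτ = 7t^4/4.)

Final answer: 42/s^5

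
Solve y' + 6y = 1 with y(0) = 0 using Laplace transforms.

sY + 6Y = 1/s. Y = 1/(s(s+6)). Partial fractions: Y = 1/6/s - 1/6/(s+6)

Final answer: y(t) = 1/6(1 - e^(-6t))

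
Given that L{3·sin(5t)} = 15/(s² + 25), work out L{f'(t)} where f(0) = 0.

L{f'(t)} = s·F(s) - f(0) = s·15/(s² + 25) - 0 = 15s/(s² + 25)

Final answer: 15s/(s² + 25)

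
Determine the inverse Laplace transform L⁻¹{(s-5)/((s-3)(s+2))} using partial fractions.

Using partial fractions, f(t) = (-2e^(3t) + 7e^(-2t))/5

Final answer: (-2e^(3t) + 7e^(-2t))/5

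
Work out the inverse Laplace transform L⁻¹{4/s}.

L⁻¹{c/s} = c, so L⁻¹{4/s} = 4

Final answer: 4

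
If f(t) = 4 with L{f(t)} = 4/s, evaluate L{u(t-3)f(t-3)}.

Time shift theorem: L{u(t-a)f(t-a)} = e^(-as)F(s). Here a=3, F(s) = 4/s, so L{u(t-3)f(t-3)} = e^(-3s)·4/s

Final answer: e^(-3s)·4/s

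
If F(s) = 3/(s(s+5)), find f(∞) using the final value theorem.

f(∞) = lim_{s→0} s·3/(s(s+5)) = lim_{s→0} 3/(s+5) = 3/5 = 3/5

Final answer: 3/5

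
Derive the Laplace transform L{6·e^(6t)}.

L{e^(at)} = 1/(s-a), so L{e^(6t)} = 1/(s-6). Then L{6·e^(6t)} = 6/(s-6)

Final answer: 6/(s-6)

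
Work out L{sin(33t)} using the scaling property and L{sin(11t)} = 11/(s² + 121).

Using L{f(at)} = (1/a)F(s/a) with a=3: L{sin(33t)} = (1/3) · 11/((s/3)² + 121) = (1/3) · 11·9/(s² + 1089) = 33/(s² + 1089)

Final answer: 33/(s² + 1089)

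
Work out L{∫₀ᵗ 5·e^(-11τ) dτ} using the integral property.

L{∫₀ᵗ f(τ)dτ} = F(s)/s with F(s) = 5/(s+11), so L{∫₀ᵗ 5·e^(-11τ) dτ} = 5/(s(s+11))

Final answer: 5/(s(s+11))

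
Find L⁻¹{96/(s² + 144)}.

This is the form c·a/(s² + a²) with a = 12, c = 8. L⁻¹ = 8·sin(12t)

Final answer: 8·sin(12t)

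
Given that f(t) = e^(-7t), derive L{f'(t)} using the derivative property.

f(0) = 1, F(s) = 1/(s+7). L{f'(t)} = s·F(s) - f(0) = s/(s+7) - 1 = (s - (s+7))/(s+7) = -7/(s+7)

Final answer: -7/(s+7)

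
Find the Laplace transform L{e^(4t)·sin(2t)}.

L{e^(at)·sin(ωt)} = ω/((s-a)² + ω²), so L{e^(4t)·sin(2t)} = 2/((s-4)² + 4)

Final answer: 2/((s-4)² + 4)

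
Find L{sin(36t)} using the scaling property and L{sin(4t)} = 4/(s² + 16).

Using L{f(at)} = (1/a)F(s/a) with a=9: L{sin(36t)} = (1/9) · 4/((s/9)² + 16) = (1/9) · 4·81/(s² + 1296) = 36/(s² + 1296)

Final answer: 36/(s² + 1296)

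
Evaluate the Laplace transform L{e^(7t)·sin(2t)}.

L{e^(at)·sin(ωt)} = ω/((s-a)² + ω²), so L{e^(7t)·sin(2t)} = 2/((s-7)² + 4)

Final answer: 2/((s-7)² + 4)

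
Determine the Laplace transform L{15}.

L{15} = 15 · L{1} = 15/s

Final answer: 15/s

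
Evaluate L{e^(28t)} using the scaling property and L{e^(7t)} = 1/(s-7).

Using L{f(at)} = (1/a)F(s/a) with a=4 and f(t) = e^(7t): L{e^(28t)} = (1/4) · 1/((s/4)-7) = (1/4) · 4/(s-28) = 1/(s-28)

Final answer: 1/(s-28)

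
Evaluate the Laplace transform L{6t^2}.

L{6t^2} = 6 · L{t^2} = 6 · 2/s^3 = 12/s^3

Final answer: 12/s^3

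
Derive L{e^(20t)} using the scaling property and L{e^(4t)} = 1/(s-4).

Using L{f(at)} = (1/a)F(s/a) with a=5 and f(t) = e^(4t): L{e^(20t)} = (1/5) · 1/((s/5)-4) = (1/5) · 5/(s-20) = 1/(s-20)

Final answer: 1/(s-20)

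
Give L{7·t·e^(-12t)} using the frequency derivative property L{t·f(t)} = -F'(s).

L{e^(-12t)} = 1/(s+12). By frequency derivative: L{t·e^(-12t)} = -d/ds[1/(s+12)] = -(-1)/(s+12)² = 1/(s+12)². Then L{7·t·e^(-12t)} = 7·1/(s+12)² = 7/(s+12)²

Final answer: 7/(s+12)²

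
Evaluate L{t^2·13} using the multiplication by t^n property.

L{13} = 13/s. d^1/ds^1[1/s] = -1/s². d^2/ds^2[1/s] = 2/s^3. So L{t^2} = (-1)^{2}·2/s^3 = 2/s^3. Then L{t^2·13} = 13·2/s^3 = 26/s^3

Final answer: 26/s^3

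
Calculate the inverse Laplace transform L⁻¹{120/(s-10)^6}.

L⁻¹{n!/(s-a)^(n+1)} = t^n·e^(at), so L⁻¹{120/(s-10)^6} = t^5·e^(10t)

Final answer: t^5·e^(10t)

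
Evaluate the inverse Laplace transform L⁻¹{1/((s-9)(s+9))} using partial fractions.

Decompose: A/(s-9) + B/(s+9). A = 1/18, B = -1/18. f(t) = (e^(9t) - e^(-9t))/18

Final answer: (e^(9t) - e^(-9t))/18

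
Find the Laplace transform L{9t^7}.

L{9t^7} = 9 · L{t^7} = 9 · 5040/s^8 = 45360/s^8

Final answer: 45360/s^8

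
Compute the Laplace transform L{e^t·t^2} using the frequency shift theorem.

L{e^(at)·t^n} = n!/(s-a)^(n+1), so L{e^t·t^2} = 2/(s-1)^3

Final answer: 2/(s-1)^3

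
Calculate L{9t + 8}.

L{9t + 8} = 9·L{t} + 8·L{1} = 9/s² + 8/s

Final answer: 9/s² + 8/s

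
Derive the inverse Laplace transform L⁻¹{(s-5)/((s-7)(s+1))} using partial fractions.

Using partial fractions, f(t) = (2e^(7t) + 6e^(-t))/8

Final answer: (2e^(7t) + 6e^(-t))/8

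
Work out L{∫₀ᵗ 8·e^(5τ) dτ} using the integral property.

L{∫₀ᵗ f(τ)dτ} = F(s)/s with F(s) = 8/(s-5), so L{∫₀ᵗ 8·e^(5τ) dτ} = 8/(s(s-5))

Final answer: 8/(s(s-5))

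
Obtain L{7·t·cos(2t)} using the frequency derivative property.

L{cos(2t)} = s/(s² + 4). Derivative: d/ds[s/(s² + 4)] = [(s² + 4) - s·2s]/(s² + 4)² = (4 - s²)/(s² + 4)². So L{t·cos(2t)} = -F'(s) = (s² - 4)/(s² + 4)². Then L{7·t·cos(2t)} = 7·(s² - 4)/(s² + 4)²

Final answer: 7·(s² - 4)/(s² + 4)²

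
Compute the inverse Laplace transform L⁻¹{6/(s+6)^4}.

L⁻¹{n!/(s-a)^(n+1)} = t^n·e^(at) with n=3, a=-6. So L⁻¹{6/(s+6)^4} = t^3·e^(-6t)

Final answer: t^3·e^(-6t)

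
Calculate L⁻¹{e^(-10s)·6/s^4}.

L⁻¹{6/s^4} = t^3. By the time shift theorem, L⁻¹{e^(-as)F(s)} = u(t-a)f(t-a) with a=10, so L⁻¹{e^(-10s)·6/s^4} = u(t-10)·(t-10)^3

Final answer: u(t-10)·(t-10)^3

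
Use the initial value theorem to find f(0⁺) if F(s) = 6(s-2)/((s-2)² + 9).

f(0⁺) = lim_{s→∞} sF(s) = lim_{s→∞} 6s(s-2)/((s-2)² + 9) = 6

Final answer: 6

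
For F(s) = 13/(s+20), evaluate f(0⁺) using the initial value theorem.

f(0⁺) = lim_{s→∞} s·13/(s+20) = lim_{s→∞} 13s/(s+20) = 13

Final answer: 13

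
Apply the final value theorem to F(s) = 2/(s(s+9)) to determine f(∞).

f(∞) = lim_{s→0} s·2/(s(s+9)) = lim_{s→0} 2/(s+9) = 2/9 = 2/9

Final answer: 2/9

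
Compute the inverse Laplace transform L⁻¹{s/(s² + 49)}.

L⁻¹{s/(s² + 49)} = cos(7t)

Final answer: cos(7t)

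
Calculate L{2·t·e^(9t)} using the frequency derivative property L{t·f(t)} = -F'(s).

L{e^(9t)} = 1/(s-9). By frequency derivative: L{t·e^(9t)} = -d/ds[1/(s-9)] = -(-1)/(s-9)² = 1/(s-9)². Then L{2·t·e^(9t)} = 2·1/(s-9)² = 2/(s-9)²

Final answer: 2/(s-9)²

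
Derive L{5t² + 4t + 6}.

L{5t² + 4t + 6} = 5·2/s³ + 4/s² + 6/s = 10/s³ + 4/s² + 6/s

Final answer: 10/s³ + 4/s² + 6/s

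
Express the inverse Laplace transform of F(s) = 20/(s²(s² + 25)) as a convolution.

20/(s²(s² + 25)) = (1/s²)·(20/(s² + 25)) = L{t}·L{4·sin(5t)}. So f(t) = t*(4·sin(5t)) = ∫₀ᵗ 4τ·sin(5(t-τ)) dτ

Final answer: ∫₀ᵗ 4τ·sin(5(t-τ)) dτ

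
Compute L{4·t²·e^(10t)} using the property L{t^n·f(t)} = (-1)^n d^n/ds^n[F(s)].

L{e^(10t)} = 1/(s-10). d/ds[1/(s-10)] = -1/(s-10)². d²/ds²[1/(s-10)] = 2/(s-10)³. So L{t²·e^(10t)} = (-1)² · 2/(s-10)³ = 2/(s-10)³. Then L{4·t²·e^(10t)} = 4·2/(s-10)³ = 8/(s-10)³

Final answer: 8/(s-10)³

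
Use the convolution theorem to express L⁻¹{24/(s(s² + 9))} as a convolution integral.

24/(s(s² + 9)) = (1/s)·(24/(s² + 9)) = L{1}·L{8·sin(3t)}. So f(t) = 1*(8·sin(3t)) = ∫₀ᵗ 8·sin(3τ) dτ

Final answer: ∫₀ᵗ 8·sin(3τ) dτ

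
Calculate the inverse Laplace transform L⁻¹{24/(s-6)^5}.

L⁻¹{n!/(s-a)^(n+1)} = t^n·e^(at), so L⁻¹{24/(s-6)^5} = t^4·e^(6t)

Final answer: t^4·e^(6t)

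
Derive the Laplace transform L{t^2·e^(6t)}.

L{t^n·e^(at)} = n!/(s-a)^(n+1), so L{t^2·e^(6t)} = 2/(s-6)^3

Final answer: 2/(s-6)^3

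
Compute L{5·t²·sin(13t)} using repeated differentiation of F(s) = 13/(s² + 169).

F(s) = 13/(s² + 169). F'(s) = -26s/(s² + 169)². F''(s) = -26(169 - 3s²)/(s² + 169)³ = (78s² - 4394)/(s² + 169)³. So L{t²·sin(13t)} = (-1)² F''(s) = (78s² - 4394)/(s² + 169)³. Then L{5·t²·sin(13t)} = 5·(78s² - 4394)/(s² + 169)³ = (390s² - 21970)/(s² + 169)³

Final answer: (390s² - 21970)/(s² + 169)³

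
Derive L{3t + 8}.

L{3t + 8} = 3·L{t} + 8·L{1} = 3/s² + 8/s

Final answer: 3/s² + 8/s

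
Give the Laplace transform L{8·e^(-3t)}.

L{e^(at)} = 1/(s-a), so L{e^(-3t)} = 1/(s+3). Then L{8·e^(-3t)} = 8/(s+3)

Final answer: 8/(s+3)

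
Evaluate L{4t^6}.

L{t^n} = n!/s^(n+1). So L{4t^6} = 4·6!/s^7 = 2880/s^7

Final answer: 2880/s^7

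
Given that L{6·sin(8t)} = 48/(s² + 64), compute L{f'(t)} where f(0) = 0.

L{f'(t)} = s·F(s) - f(0) = s·48/(s² + 64) - 0 = 48s/(s² + 64)

Final answer: 48s/(s² + 64)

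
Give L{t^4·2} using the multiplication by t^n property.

L{2} = 2/s. d^1/ds^1[1/s] = -1/s². d^2/ds^2[1/s] = 2/s^3. d^3/ds^3[1/s] = -6/s^4. d^4/ds^4[1/s] = 24/s^5. So L{t^4} = (-1)^{4}·24/s^5 = 24/s^5. Then L{t^4·2} = 2·24/s^5 = 48/s^5

Final answer: 48/s^5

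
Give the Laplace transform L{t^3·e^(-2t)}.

L{t^n·e^(at)} = n!/(s-a)^(n+1), so L{t^3·e^(-2t)} = 6/(s+2)^4

Final answer: 6/(s+2)^4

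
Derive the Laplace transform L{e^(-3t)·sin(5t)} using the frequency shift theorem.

Frequency shift: L{e^(at)f(t)} = F(s-a). L{e^(-3t)·sin(5t)} = 5/((s+3)² + 25)

Final answer: 5/((s+3)² + 25)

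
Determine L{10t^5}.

L{t^n} = n!/s^(n+1). So L{10t^5} = 10·5!/s^6 = 1200/s^6

Final answer: 1200/s^6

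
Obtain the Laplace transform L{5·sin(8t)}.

L{sin(ωt)} = ω/(s² + ω²), so L{sin(8t)} = 8/(s² + 64). Then L{5·sin(8t)} = 5·8/(s² + 64) = 40/(s² + 64)

Final answer: 40/(s² + 64)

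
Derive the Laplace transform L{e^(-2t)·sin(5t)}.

L{e^(at)·sin(ωt)} = ω/((s-a)² + ω²), so L{e^(-2t)·sin(5t)} = 5/((s+2)² + 25)

Final answer: 5/((s+2)² + 25)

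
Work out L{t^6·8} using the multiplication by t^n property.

L{8} = 8/s. d^1/ds^1[1/s] = -1/s². d^2/ds^2[1/s] = 2/s^3. d^3/ds^3[1/s] = -6/s^4. d^4/ds^4[1/s] = 24/s^5. d^5/ds^5[1/s] = -120/s^6. d^6/ds^6[1/s] = 720/s^7. So L{t^6} = (-1)^{6}·720/s^7 = 720/s^7. Then L{t^6·8} = 8·720/s^7 = 5760/s^7

Final answer: 5760/s^7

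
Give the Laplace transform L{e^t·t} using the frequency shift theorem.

L{e^(at)·t^n} = n!/(s-a)^(n+1), so L{e^t·t} = 1/(s-1)^2

Final answer: 1/(s-1)^2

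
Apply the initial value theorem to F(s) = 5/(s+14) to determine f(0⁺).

f(0⁺) = lim_{s→∞} s·5/(s+14) = lim_{s→∞} 5s/(s+14) = 5

Final answer: 5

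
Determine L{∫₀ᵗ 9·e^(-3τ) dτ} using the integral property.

L{∫₀ᵗ f(τ)dτ} = F(s)/s with F(s) = 9/(s+3), so L{∫₀ᵗ 9·e^(-3τ) dτ} = 9/(s(s+3))

Final answer: 9/(s(s+3))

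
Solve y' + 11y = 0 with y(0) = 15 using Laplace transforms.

L{y'} + 11L{y} = 0. sY - 15 + 11Y = 0. Y(s+11) = 15. Y = 15/(s+11)

Final answer: y(t) = 15e^(-11t)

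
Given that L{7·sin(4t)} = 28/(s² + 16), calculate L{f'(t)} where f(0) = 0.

L{f'(t)} = s·F(s) - f(0) = s·28/(s² + 16) - 0 = 28s/(s² + 16)

Final answer: 28s/(s² + 16)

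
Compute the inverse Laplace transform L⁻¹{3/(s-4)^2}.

L⁻¹{n!/(s-a)^(n+1)} = t^n·e^(at) with n=1, a=4. So L⁻¹{1/(s-4)^2} = t·e^(4t), and L⁻¹{3/(s-4)^2} = (3/1)·t·e^(4t) = 3·t·e^(4t)

Final answer: 3·t·e^(4t)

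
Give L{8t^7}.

L{t^n} = n!/s^(n+1). So L{8t^7} = 8·7!/s^8 = 40320/s^8

Final answer: 40320/s^8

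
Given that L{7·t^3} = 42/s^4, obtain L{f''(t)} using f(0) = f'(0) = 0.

L{f''(t)} = s²F(s) - sf(0) - f'(0) = s²·42/s^4 - 0 - 0 = 42/s^2

Final answer: 42/s^2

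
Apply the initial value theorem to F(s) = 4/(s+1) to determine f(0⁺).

f(0⁺) = lim_{s→∞} s·4/(s+1) = lim_{s→∞} 4s/(s+1) = 4

Final answer: 4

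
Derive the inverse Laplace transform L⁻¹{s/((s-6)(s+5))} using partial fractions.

Using partial fractions, f(t) = (6e^(6t) + 5e^(-5t))/11

Final answer: (6e^(6t) + 5e^(-5t))/11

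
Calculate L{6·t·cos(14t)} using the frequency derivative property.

L{cos(14t)} = s/(s² + 196). Derivative: d/ds[s/(s² + 196)] = [(s² + 196) - s·2s]/(s² + 196)² = (196 - s²)/(s² + 196)². So L{t·cos(14t)} = -F'(s) = (s² - 196)/(s² + 196)². Then L{6·t·cos(14t)} = 6·(s² - 196)/(s² + 196)²

Final answer: 6·(s² - 196)/(s² + 196)²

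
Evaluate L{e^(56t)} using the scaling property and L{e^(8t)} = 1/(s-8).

Using L{f(at)} = (1/a)F(s/a) with a=7 and f(t) = e^(8t): L{e^(56t)} = (1/7) · 1/((s/7)-8) = (1/7) · 7/(s-56) = 1/(s-56)

Final answer: 1/(s-56)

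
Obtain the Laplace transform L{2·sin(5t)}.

L{sin(ωt)} = ω/(s² + ω²), so L{sin(5t)} = 5/(s² + 25). Then L{2·sin(5t)} = 2·5/(s² + 25) = 10/(s² + 25)

Final answer: 10/(s² + 25)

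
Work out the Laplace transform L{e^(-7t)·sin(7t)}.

L{e^(at)·sin(ωt)} = ω/((s-a)² + ω²), so L{e^(-7t)·sin(7t)} = 7/((s+7)² + 49)

Final answer: 7/((s+7)² + 49)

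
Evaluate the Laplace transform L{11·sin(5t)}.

L{sin(ωt)} = ω/(s² + ω²), so L{sin(5t)} = 5/(s² + 25). Then L{11·sin(5t)} = 11·5/(s² + 25) = 55/(s² + 25)

Final answer: 55/(s² + 25)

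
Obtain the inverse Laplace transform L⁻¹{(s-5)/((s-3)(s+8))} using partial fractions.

Using partial fractions, f(t) = (-2e^(3t) + 13e^(-8t))/11

Final answer: (-2e^(3t) + 13e^(-8t))/11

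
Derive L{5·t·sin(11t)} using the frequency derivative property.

L{sin(11t)} = 11/(s² + 121). By L{t·f(t)} = -F'(s): -d/ds[11/(s² + 121)] = -(11)·(-2s)/(s² + 121)² = 22s/(s² + 121)². Then L{5·t·sin(11t)} = 5·22s/(s² + 121)² = 110s/(s² + 121)²

Final answer: 110s/(s² + 121)²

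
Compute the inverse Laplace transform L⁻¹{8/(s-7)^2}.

L⁻¹{n!/(s-a)^(n+1)} = t^n·e^(at) with n=1, a=7. So L⁻¹{1/(s-7)^2} = t·e^(7t), and L⁻¹{8/(s-7)^2} = (8/1)·t·e^(7t) = 8·t·e^(7t)

Final answer: 8·t·e^(7t)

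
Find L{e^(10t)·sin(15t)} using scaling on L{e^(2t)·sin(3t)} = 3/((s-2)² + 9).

Scaling with a=5: L{e^(10t)·sin(15t)} = (1/5) · 3/((s/5-2)² + 9). Simplifying: 15/((s-10)² + 225)

Final answer: 15/((s-10)² + 225)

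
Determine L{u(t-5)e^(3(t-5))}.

u(t-a)f(t-a) with f(t)=e^(3t). L{e^(3t)} = 1/(s-3). By time shift: e^(-5s)/(s-3)

Final answer: e^(-5s)/(s-3)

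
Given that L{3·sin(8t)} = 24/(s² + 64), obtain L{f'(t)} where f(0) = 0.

L{f'(t)} = s·F(s) - f(0) = s·24/(s² + 64) - 0 = 24s/(s² + 64)

Final answer: 24s/(s² + 64)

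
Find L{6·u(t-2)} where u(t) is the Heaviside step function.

L{u(t-a)} = e^(-as)/s. Here a=2, so L{u(t-2)} = e^(-2s)/s, and L{6·u(t-2)} = 6·e^(-2s)/s

Final answer: 6·e^(-2s)/s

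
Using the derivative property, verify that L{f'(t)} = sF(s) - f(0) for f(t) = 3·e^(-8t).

f'(t) = -24e^(-8t). Direct: L{f'(t)} = -24/(s+8). Property: s·3/(s+8) - 3 = (3s - 3(s+8))/(s+8) = -24/(s+8). ✓

Final answer: -24/(s+8)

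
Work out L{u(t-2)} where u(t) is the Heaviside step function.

L{u(t-a)} = e^(-as)/s. Here a=2, so L{u(t-2)} = e^(-2s)/s

Final answer: e^(-2s)/s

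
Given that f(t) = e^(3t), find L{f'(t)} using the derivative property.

f(0) = 1, F(s) = 1/(s-3). L{f'(t)} = s·F(s) - f(0) = s/(s-3) - 1 = (s - (s-3))/(s-3) = 3/(s-3)

Final answer: 3/(s-3)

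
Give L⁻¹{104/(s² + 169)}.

This is the form c·a/(s² + a²) with a = 13, c = 8. L⁻¹ = 8·sin(13t)

Final answer: 8·sin(13t)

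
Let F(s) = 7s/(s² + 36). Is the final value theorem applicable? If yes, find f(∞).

The final value theorem requires all poles of sF(s) in the left half-plane. sF(s) = 7s²/(s² + 36) has poles at s = ±6i (imaginary axis). Theorem does NOT apply (oscillatory system).

Final answer: Not applicable (oscillatory)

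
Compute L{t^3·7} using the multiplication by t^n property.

L{7} = 7/s. d^1/ds^1[1/s] = -1/s². d^2/ds^2[1/s] = 2/s^3. d^3/ds^3[1/s] = -6/s^4. So L{t^3} = (-1)^{3}·-6/s^4 = 6/s^4. Then L{t^3·7} = 7·6/s^4 = 42/s^4

Final answer: 42/s^4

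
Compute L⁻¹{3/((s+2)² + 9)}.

Form: b/((s-a)² + b²) → e^(at)sin(bt). With a=-2, b=3

Final answer: e^(-2t)·sin(3t)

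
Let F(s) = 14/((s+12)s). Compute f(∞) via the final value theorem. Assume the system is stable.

f(∞) = lim_{s→0} sF(s) = lim_{s→0} 14/(s+12) = 7/6

Final answer: 7/6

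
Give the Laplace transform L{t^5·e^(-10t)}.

L{t^n·e^(at)} = n!/(s-a)^(n+1), so L{t^5·e^(-10t)} = 120/(s+10)^6

Final answer: 120/(s+10)^6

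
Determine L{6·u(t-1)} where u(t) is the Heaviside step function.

L{u(t-a)} = e^(-as)/s. Here a=1, so L{u(t-1)} = e^(-s)/s, and L{6·u(t-1)} = 6·e^(-s)/s

Final answer: 6·e^(-s)/s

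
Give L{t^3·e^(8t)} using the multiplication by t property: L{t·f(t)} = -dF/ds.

Using L{t^n·e^(at)} = n!/(s-a)^(n+1), L{t^3·e^(8t)} = 6/(s-8)^4

Final answer: 6/(s-8)^4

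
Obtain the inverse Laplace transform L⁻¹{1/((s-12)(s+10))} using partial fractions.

Decompose: A/(s-12) + B/(s+10). A = 1/22, B = -1/22. f(t) = (e^(12t) - e^(-10t))/22

Final answer: (e^(12t) - e^(-10t))/22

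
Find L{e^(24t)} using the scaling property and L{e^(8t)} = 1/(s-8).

Using L{f(at)} = (1/a)F(s/a) with a=3 and f(t) = e^(8t): L{e^(24t)} = (1/3) · 1/((s/3)-8) = (1/3) · 3/(s-24) = 1/(s-24)

Final answer: 1/(s-24)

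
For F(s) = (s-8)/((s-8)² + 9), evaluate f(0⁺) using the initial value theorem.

f(0⁺) = lim_{s→∞} sF(s) = lim_{s→∞} s(s-8)/((s-8)² + 9) = 1

Final answer: 1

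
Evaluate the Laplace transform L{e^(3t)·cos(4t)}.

L{e^(at)·cos(ωt)} = (s-a)/((s-a)² + ω²), so L{e^(3t)·cos(4t)} = (s-3)/((s-3)² + 16)

Final answer: (s-3)/((s-3)² + 16)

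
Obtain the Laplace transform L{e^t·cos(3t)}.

L{e^(at)·cos(ωt)} = (s-a)/((s-a)² + ω²), so L{e^t·cos(3t)} = (s-1)/((s-1)² + 9)

Final answer: (s-1)/((s-1)² + 9)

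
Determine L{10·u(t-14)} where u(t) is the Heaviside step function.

L{u(t-a)} = e^(-as)/s. Here a=14, so L{u(t-14)} = e^(-14s)/s, and L{10·u(t-14)} = 10·e^(-14s)/s

Final answer: 10·e^(-14s)/s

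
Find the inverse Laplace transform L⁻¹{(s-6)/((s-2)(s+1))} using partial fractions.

Using partial fractions, f(t) = (-4e^(2t) + 7e^(-t))/3

Final answer: (-4e^(2t) + 7e^(-t))/3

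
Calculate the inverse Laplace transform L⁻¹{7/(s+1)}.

L⁻¹{1/(s-a)} = e^(at), so L⁻¹{1/(s+1)} = e^(-t), and L⁻¹{7/(s+1)} = 7·e^(-t)

Final answer: 7·e^(-t)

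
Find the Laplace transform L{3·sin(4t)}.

L{sin(ωt)} = ω/(s² + ω²), so L{sin(4t)} = 4/(s² + 16). Then L{3·sin(4t)} = 3·4/(s² + 16) = 12/(s² + 16)

Final answer: 12/(s² + 16)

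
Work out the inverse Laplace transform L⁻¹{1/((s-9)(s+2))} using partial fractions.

Decompose: A/(s-9) + B/(s+2). A = 1/11, B = -1/11. f(t) = (e^(9t) - e^(-2t))/11

Final answer: (e^(9t) - e^(-2t))/11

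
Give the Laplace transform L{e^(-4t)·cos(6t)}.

L{e^(at)·cos(ωt)} = (s-a)/((s-a)² + ω²), so L{e^(-4t)·cos(6t)} = (s+4)/((s+4)² + 36)

Final answer: (s+4)/((s+4)² + 36)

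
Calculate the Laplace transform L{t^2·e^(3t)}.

L{t^n·e^(at)} = n!/(s-a)^(n+1), so L{t^2·e^(3t)} = 2/(s-3)^3

Final answer: 2/(s-3)^3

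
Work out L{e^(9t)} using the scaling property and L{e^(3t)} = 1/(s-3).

Using L{f(at)} = (1/a)F(s/a) with a=3 and f(t) = e^(3t): L{e^(9t)} = (1/3) · 1/((s/3)-3) = (1/3) · 3/(s-9) = 1/(s-9)

Final answer: 1/(s-9)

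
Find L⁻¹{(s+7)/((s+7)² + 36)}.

Using frequency shift: L⁻¹{(s-a)/((s-a)² + b²)} = e^(at)cos(bt). Here a=-7, b=6

Final answer: e^(-7t)·cos(6t)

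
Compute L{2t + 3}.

L{2t + 3} = 2·L{t} + 3·L{1} = 2/s² + 3/s

Final answer: 2/s² + 3/s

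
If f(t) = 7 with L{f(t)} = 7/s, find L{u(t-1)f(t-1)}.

Time shift theorem: L{u(t-a)f(t-a)} = e^(-as)F(s). Here a=1, F(s) = 7/s, so L{u(t-1)f(t-1)} = e^(-s)·7/s

Final answer: e^(-s)·7/s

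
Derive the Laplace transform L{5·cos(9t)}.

L{cos(ωt)} = s/(s² + ω²), so L{cos(9t)} = s/(s² + 81). Then L{5·cos(9t)} = 5·s/(s² + 81) = 5s/(s² + 81)

Final answer: 5s/(s² + 81)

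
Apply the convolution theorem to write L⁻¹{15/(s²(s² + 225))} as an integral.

15/(s²(s² + 225)) = (1/s²)·(15/(s² + 225)) = L{t}·L{sin(15t)}. So f(t) = t*(sin(15t)) = ∫₀ᵗ τ·sin(15(t-τ)) dτ

Final answer: ∫₀ᵗ τ·sin(15(t-τ)) dτ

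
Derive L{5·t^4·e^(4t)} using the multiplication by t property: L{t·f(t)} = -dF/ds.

Using L{t^n·e^(at)} = n!/(s-a)^(n+1), L{t^4·e^(4t)} = 24/(s-4)^5, so L{5·t^4·e^(4t)} = 5·24/(s-4)^5 = 120/(s-4)^5

Final answer: 120/(s-4)^5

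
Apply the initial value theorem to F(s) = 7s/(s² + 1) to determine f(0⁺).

f(0⁺) = lim_{s→∞} s·7s/(s² + 1) = lim_{s→∞} 7s²/(s² + 1) = 7

Final answer: 7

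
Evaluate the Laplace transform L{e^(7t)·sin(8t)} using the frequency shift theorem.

Frequency shift: L{e^(at)f(t)} = F(s-a). L{e^(7t)·sin(8t)} = 8/((s-7)² + 64)

Final answer: 8/((s-7)² + 64)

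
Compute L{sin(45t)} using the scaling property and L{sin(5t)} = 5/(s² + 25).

Using L{f(at)} = (1/a)F(s/a) with a=9: L{sin(45t)} = (1/9) · 5/((s/9)² + 25) = (1/9) · 5·81/(s² + 2025) = 45/(s² + 2025)

Final answer: 45/(s² + 2025)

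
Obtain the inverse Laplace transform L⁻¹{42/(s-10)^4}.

L⁻¹{n!/(s-a)^(n+1)} = t^n·e^(at) with n=3, a=10. So L⁻¹{6/(s-10)^4} = t^3·e^(10t), and L⁻¹{42/(s-10)^4} = (42/6)·t^3·e^(10t) = 7·t^3·e^(10t)

Final answer: 7·t^3·e^(10t)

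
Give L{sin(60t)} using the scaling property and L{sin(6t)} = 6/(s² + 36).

Using L{f(at)} = (1/a)F(s/a) with a=10: L{sin(60t)} = (1/10) · 6/((s/10)² + 36) = (1/10) · 6·100/(s² + 3600) = 60/(s² + 3600)

Final answer: 60/(s² + 3600)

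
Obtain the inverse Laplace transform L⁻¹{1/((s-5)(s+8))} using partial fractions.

Decompose: A/(s-5) + B/(s+8). A = 1/13, B = -1/13. f(t) = (e^(5t) - e^(-8t))/13

Final answer: (e^(5t) - e^(-8t))/13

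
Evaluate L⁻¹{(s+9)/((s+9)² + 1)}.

Using frequency shift: L⁻¹{(s-a)/((s-a)² + b²)} = e^(at)cos(bt). Here a=-9, b=1

Final answer: e^(-9t)·cos(t)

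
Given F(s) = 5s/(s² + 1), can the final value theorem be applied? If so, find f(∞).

The final value theorem requires all poles of sF(s) in the left half-plane. sF(s) = 5s²/(s² + 1) has poles at s = ±1i (imaginary axis). Theorem does NOT apply (oscillatory system).

Final answer: Not applicable (oscillatory)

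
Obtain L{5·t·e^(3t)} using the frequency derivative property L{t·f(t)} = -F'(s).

L{e^(3t)} = 1/(s-3). By frequency derivative: L{t·e^(3t)} = -d/ds[1/(s-3)] = -(-1)/(s-3)² = 1/(s-3)². Then L{5·t·e^(3t)} = 5·1/(s-3)² = 5/(s-3)²

Final answer: 5/(s-3)²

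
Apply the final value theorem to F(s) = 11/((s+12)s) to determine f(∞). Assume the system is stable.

f(∞) = lim_{s→0} sF(s) = lim_{s→0} 11/(s+12) = 11/12

Final answer: 11/12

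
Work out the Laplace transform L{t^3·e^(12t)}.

L{t^n·e^(at)} = n!/(s-a)^(n+1), so L{t^3·e^(12t)} = 6/(s-12)^4

Final answer: 6/(s-12)^4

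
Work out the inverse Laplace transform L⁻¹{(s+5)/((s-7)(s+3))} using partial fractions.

Using partial fractions, f(t) = (12e^(7t) - 2e^(-3t))/10

Final answer: (12e^(7t) - 2e^(-3t))/10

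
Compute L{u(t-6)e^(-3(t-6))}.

u(t-a)f(t-a) with f(t)=e^(-3t). L{e^(-3t)} = 1/(s+3). By time shift: e^(-6s)/(s+3)

Final answer: e^(-6s)/(s+3)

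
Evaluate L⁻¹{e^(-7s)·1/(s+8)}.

L⁻¹{1/(s+8)} = e^(-8t). By the time shift theorem, L⁻¹{e^(-as)F(s)} = u(t-a)f(t-a) with a=7, so L⁻¹{e^(-7s)·1/(s+8)} = u(t-7)·e^(-8(t-7))

Final answer: u(t-7)·e^(-8(t-7))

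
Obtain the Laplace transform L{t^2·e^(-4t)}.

L{t^n·e^(at)} = n!/(s-a)^(n+1), so L{t^2·e^(-4t)} = 2/(s+4)^3

Final answer: 2/(s+4)^3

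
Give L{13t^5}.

L{t^n} = n!/s^(n+1). So L{13t^5} = 13·5!/s^6 = 1560/s^6

Final answer: 1560/s^6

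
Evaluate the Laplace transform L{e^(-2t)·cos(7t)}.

L{e^(at)·cos(ωt)} = (s-a)/((s-a)² + ω²), so L{e^(-2t)·cos(7t)} = (s+2)/((s+2)² + 49)

Final answer: (s+2)/((s+2)² + 49)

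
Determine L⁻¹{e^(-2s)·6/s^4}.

L⁻¹{6/s^4} = t^3. By the time shift theorem, L⁻¹{e^(-as)F(s)} = u(t-a)f(t-a) with a=2, so L⁻¹{e^(-2s)·6/s^4} = u(t-2)·(t-2)^3

Final answer: u(t-2)·(t-2)^3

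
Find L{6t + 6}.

L{6t + 6} = 6·L{t} + 6·L{1} = 6/s² + 6/s

Final answer: 6/s² + 6/s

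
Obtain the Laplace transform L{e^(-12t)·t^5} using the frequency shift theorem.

L{e^(at)·t^n} = n!/(s-a)^(n+1), so L{e^(-12t)·t^5} = 120/(s+12)^6

Final answer: 120/(s+12)^6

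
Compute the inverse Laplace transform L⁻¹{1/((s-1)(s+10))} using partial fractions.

Decompose: A/(s-1) + B/(s+10). A = 1/11, B = -1/11. f(t) = (e^t - e^(-10t))/11

Final answer: (e^t - e^(-10t))/11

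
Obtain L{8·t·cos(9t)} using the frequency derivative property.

L{cos(9t)} = s/(s² + 81). Derivative: d/ds[s/(s² + 81)] = [(s² + 81) - s·2s]/(s² + 81)² = (81 - s²)/(s² + 81)². So L{t·cos(9t)} = -F'(s) = (s² - 81)/(s² + 81)². Then L{8·t·cos(9t)} = 8·(s² - 81)/(s² + 81)²

Final answer: 8·(s² - 81)/(s² + 81)²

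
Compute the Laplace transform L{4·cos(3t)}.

L{cos(ωt)} = s/(s² + ω²), so L{cos(3t)} = s/(s² + 9). Then L{4·cos(3t)} = 4·s/(s² + 9) = 4s/(s² + 9)

Final answer: 4s/(s² + 9)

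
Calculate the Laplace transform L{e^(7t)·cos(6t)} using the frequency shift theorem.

Frequency shift: L{e^(at)f(t)} = F(s-a). L{e^(7t)·cos(6t)} = (s-7)/((s-7)² + 36)

Final answer: (s-7)/((s-7)² + 36)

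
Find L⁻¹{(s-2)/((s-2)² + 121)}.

Using frequency shift: L⁻¹{(s-a)/((s-a)² + b²)} = e^(at)cos(bt). Here a=2, b=11

Final answer: e^(2t)·cos(11t)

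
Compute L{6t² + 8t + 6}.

L{6t² + 8t + 6} = 6·2/s³ + 8/s² + 6/s = 12/s³ + 8/s² + 6/s

Final answer: 12/s³ + 8/s² + 6/s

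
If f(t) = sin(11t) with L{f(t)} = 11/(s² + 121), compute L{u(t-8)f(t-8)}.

Time shift theorem: L{u(t-a)f(t-a)} = e^(-as)F(s). Here a=8, F(s) = 11/(s² + 121), so L{u(t-8)f(t-8)} = e^(-8s)·11/(s² + 121)

Final answer: e^(-8s)·11/(s² + 121)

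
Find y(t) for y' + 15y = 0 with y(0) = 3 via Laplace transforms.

L{y'} + 15L{y} = 0. sY - 3 + 15Y = 0. Y(s+15) = 3. Y = 3/(s+15)

Final answer: y(t) = 3e^(-15t)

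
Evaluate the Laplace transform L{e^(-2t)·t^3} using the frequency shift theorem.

L{e^(at)·t^n} = n!/(s-a)^(n+1), so L{e^(-2t)·t^3} = 6/(s+2)^4

Final answer: 6/(s+2)^4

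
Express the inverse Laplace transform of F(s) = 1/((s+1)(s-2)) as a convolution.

1/((s+1)(s-2)) = (1/(s+1))·(1/(s-2)) = L{e^(-t)}·L{e^(2t)}. So f(t) = e^(-t)*e^(2t) = ∫₀ᵗ e^(-τ)·e^(2(t-τ)) dτ

Final answer: ∫₀ᵗ e^(-τ)·e^(2(t-τ)) dτ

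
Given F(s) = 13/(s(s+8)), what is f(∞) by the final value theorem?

f(∞) = lim_{s→0} s·13/(s(s+8)) = lim_{s→0} 13/(s+8) = 13/8 = 13/8

Final answer: 13/8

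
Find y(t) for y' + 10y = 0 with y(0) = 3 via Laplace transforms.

L{y'} + 10L{y} = 0. sY - 3 + 10Y = 0. Y(s+10) = 3. Y = 3/(s+10)

Final answer: y(t) = 3e^(-10t)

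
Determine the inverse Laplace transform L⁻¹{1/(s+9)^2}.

L⁻¹{n!/(s-a)^(n+1)} = t^n·e^(at), so L⁻¹{1/(s+9)^2} = t·e^(-9t)

Final answer: t·e^(-9t)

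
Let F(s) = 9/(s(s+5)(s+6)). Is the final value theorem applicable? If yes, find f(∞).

Poles of sF(s) = 9/((s+5)(s+6)) are at s = -5 and s = -6, both in the left half-plane. Theorem applies. f(∞) = lim_{s→0} sF(s) = 9/(5·6) = 3/10

Final answer: 3/10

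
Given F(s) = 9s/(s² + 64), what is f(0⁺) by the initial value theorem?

f(0⁺) = lim_{s→∞} s·9s/(s² + 64) = lim_{s→∞} 9s²/(s² + 64) = 9

Final answer: 9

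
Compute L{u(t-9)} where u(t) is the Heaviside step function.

L{u(t-a)} = e^(-as)/s. Here a=9, so L{u(t-9)} = e^(-9s)/s

Final answer: e^(-9s)/s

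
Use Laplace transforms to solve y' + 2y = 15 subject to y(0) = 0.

sY + 2Y = 15/s. Y = 15/(s(s+2)). Partial fractions: Y = 15/2/s - 15/2/(s+2)

Final answer: y(t) = 15/2(1 - e^(-2t))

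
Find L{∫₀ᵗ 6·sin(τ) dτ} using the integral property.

L{∫₀ᵗ f(τ)dτ} = F(s)/s with F(s) = 6/(s² + 1), so the result is (6/(s² + 1))/s = 6/(s(s² + 1))

Final answer: 6/(s(s² + 1))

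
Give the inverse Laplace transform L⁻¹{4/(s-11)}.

L⁻¹{1/(s-a)} = e^(at), so L⁻¹{1/(s-11)} = e^(11t), and L⁻¹{4/(s-11)} = 4·e^(11t)

Final answer: 4·e^(11t)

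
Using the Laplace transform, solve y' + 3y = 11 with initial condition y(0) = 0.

sY + 3Y = 11/s. Y = 11/(s(s+3)). Partial fractions: Y = 11/3/s - 11/3/(s+3)

Final answer: y(t) = 11/3(1 - e^(-3t))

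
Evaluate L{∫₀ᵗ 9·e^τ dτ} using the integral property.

L{∫₀ᵗ f(τ)dτ} = F(s)/s with F(s) = 9/(s-1), so L{∫₀ᵗ 9·e^τ dτ} = 9/(s(s-1))

Final answer: 9/(s(s-1))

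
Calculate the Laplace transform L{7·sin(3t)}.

L{sin(ωt)} = ω/(s² + ω²), so L{sin(3t)} = 3/(s² + 9). Then L{7·sin(3t)} = 7·3/(s² + 9) = 21/(s² + 9)

Final answer: 21/(s² + 9)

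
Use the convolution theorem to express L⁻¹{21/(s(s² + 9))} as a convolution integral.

21/(s(s² + 9)) = (1/s)·(21/(s² + 9)) = L{1}·L{7·sin(3t)}. So f(t) = 1*(7·sin(3t)) = ∫₀ᵗ 7·sin(3τ) dτ

Final answer: ∫₀ᵗ 7·sin(3τ) dτ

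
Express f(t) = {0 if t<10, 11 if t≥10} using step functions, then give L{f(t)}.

f(t) = 11·u(t-10). L{u(t-10)} = e^(-10s)/s, so L{f(t)} = 11·e^(-10s)/s

Final answer: 11·e^(-10s)/s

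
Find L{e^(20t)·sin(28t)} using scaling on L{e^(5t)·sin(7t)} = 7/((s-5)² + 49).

Scaling with a=4: L{e^(20t)·sin(28t)} = (1/4) · 7/((s/4-5)² + 49). Simplifying: 28/((s-20)² + 784)

Final answer: 28/((s-20)² + 784)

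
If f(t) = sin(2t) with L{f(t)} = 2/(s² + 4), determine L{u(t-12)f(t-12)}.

Time shift theorem: L{u(t-a)f(t-a)} = e^(-as)F(s). Here a=12, F(s) = 2/(s² + 4), so L{u(t-12)f(t-12)} = e^(-12s)·2/(s² + 4)

Final answer: e^(-12s)·2/(s² + 4)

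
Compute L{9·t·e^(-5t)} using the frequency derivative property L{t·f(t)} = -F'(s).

L{e^(-5t)} = 1/(s+5). By frequency derivative: L{t·e^(-5t)} = -d/ds[1/(s+5)] = -(-1)/(s+5)² = 1/(s+5)². Then L{9·t·e^(-5t)} = 9·1/(s+5)² = 9/(s+5)²

Final answer: 9/(s+5)²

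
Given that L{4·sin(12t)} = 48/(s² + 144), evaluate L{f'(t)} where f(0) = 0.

L{f'(t)} = s·F(s) - f(0) = s·48/(s² + 144) - 0 = 48s/(s² + 144)

Final answer: 48s/(s² + 144)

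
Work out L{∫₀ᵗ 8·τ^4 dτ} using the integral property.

L{∫₀ᵗ f(τ)dτ} = F(s)/s with f(t) = 8t^4. F(s) = 192/s^5, so L{∫₀ᵗ 8·τ^4 dτ} = (192/s^5)/s = 192/s^6. (Check: ∫₀ᵗ 8·τ^4 dτ = 8t^5/5.)

Final answer: 192/s^6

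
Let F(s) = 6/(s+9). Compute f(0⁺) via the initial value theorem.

f(0⁺) = lim_{s→∞} s·6/(s+9) = lim_{s→∞} 6s/(s+9) = 6

Final answer: 6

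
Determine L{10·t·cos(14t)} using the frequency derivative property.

L{cos(14t)} = s/(s² + 196). Derivative: d/ds[s/(s² + 196)] = [(s² + 196) - s·2s]/(s² + 196)² = (196 - s²)/(s² + 196)². So L{t·cos(14t)} = -F'(s) = (s² - 196)/(s² + 196)². Then L{10·t·cos(14t)} = 10·(s² - 196)/(s² + 196)²

Final answer: 10·(s² - 196)/(s² + 196)²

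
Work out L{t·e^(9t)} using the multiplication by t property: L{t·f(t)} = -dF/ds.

Using L{t^n·e^(at)} = n!/(s-a)^(n+1), L{t·e^(9t)} = 1/(s-9)^2

Final answer: 1/(s-9)^2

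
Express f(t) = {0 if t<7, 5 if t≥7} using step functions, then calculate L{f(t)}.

f(t) = 5·u(t-7). L{u(t-7)} = e^(-7s)/s, so L{f(t)} = 5·e^(-7s)/s

Final answer: 5·e^(-7s)/s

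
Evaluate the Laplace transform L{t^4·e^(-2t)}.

L{t^n·e^(at)} = n!/(s-a)^(n+1), so L{t^4·e^(-2t)} = 24/(s+2)^5

Final answer: 24/(s+2)^5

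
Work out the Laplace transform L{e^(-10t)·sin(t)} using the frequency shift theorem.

Frequency shift: L{e^(at)f(t)} = F(s-a). L{e^(-10t)·sin(t)} = 1/((s+10)² + 1)

Final answer: 1/((s+10)² + 1)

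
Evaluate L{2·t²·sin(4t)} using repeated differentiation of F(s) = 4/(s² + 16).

F(s) = 4/(s² + 16). F'(s) = -8s/(s² + 16)². F''(s) = -8(16 - 3s²)/(s² + 16)³ = (24s² - 128)/(s² + 16)³. So L{t²·sin(4t)} = (-1)² F''(s) = (24s² - 128)/(s² + 16)³. Then L{2·t²·sin(4t)} = 2·(24s² - 128)/(s² + 16)³ = (48s² - 256)/(s² + 16)³

Final answer: (48s² - 256)/(s² + 16)³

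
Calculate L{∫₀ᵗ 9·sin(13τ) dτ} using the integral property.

L{∫₀ᵗ f(τ)dτ} = F(s)/s with F(s) = 117/(s² + 169), so the result is (117/(s² + 169))/s = 117/(s(s² + 169))

Final answer: 117/(s(s² + 169))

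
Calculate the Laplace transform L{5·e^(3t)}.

L{e^(at)} = 1/(s-a), so L{e^(3t)} = 1/(s-3). Then L{5·e^(3t)} = 5/(s-3)

Final answer: 5/(s-3)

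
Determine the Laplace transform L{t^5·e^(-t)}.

L{t^n·e^(at)} = n!/(s-a)^(n+1), so L{t^5·e^(-t)} = 120/(s+1)^6

Final answer: 120/(s+1)^6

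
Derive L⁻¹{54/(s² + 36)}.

This is the form c·a/(s² + a²) with a = 6, c = 9. L⁻¹ = 9·sin(6t)

Final answer: 9·sin(6t)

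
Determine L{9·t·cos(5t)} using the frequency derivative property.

L{cos(5t)} = s/(s² + 25). Derivative: d/ds[s/(s² + 25)] = [(s² + 25) - s·2s]/(s² + 25)² = (25 - s²)/(s² + 25)². So L{t·cos(5t)} = -F'(s) = (s² - 25)/(s² + 25)². Then L{9·t·cos(5t)} = 9·(s² - 25)/(s² + 25)²

Final answer: 9·(s² - 25)/(s² + 25)²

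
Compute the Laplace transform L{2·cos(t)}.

L{cos(ωt)} = s/(s² + ω²), so L{cos(t)} = s/(s² + 1). Then L{2·cos(t)} = 2·s/(s² + 1) = 2s/(s² + 1)

Final answer: 2s/(s² + 1)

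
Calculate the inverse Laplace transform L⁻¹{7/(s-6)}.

L⁻¹{1/(s-a)} = e^(at), so L⁻¹{1/(s-6)} = e^(6t), and L⁻¹{7/(s-6)} = 7·e^(6t)

Final answer: 7·e^(6t)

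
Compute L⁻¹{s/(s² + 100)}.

This is the form c·s/(s² + a²) with a = 10. L⁻¹ = cos(10t)

Final answer: cos(10t)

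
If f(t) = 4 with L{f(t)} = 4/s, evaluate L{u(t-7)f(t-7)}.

Time shift theorem: L{u(t-a)f(t-a)} = e^(-as)F(s). Here a=7, F(s) = 4/s, so L{u(t-7)f(t-7)} = e^(-7s)·4/s

Final answer: e^(-7s)·4/s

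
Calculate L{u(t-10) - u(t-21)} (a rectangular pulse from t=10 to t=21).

L{u(t-a)} = e^(-as)/s. L{u(t-10) - u(t-21)} = (e^(-10s) - e^(-21s))/s

Final answer: (e^(-10s) - e^(-21s))/s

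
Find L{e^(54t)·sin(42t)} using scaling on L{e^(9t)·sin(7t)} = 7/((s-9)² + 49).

Scaling with a=6: L{e^(54t)·sin(42t)} = (1/6) · 7/((s/6-9)² + 49). Simplifying: 42/((s-54)² + 1764)

Final answer: 42/((s-54)² + 1764)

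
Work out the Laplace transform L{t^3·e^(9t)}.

L{t^n·e^(at)} = n!/(s-a)^(n+1), so L{t^3·e^(9t)} = 6/(s-9)^4

Final answer: 6/(s-9)^4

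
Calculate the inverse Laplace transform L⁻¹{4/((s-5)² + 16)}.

Using frequency shift, L⁻¹{4/((s-5)² + 16)} = e^(5t)·sin(4t)

Final answer: e^(5t)·sin(4t)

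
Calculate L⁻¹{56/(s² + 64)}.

This is the form c·a/(s² + a²) with a = 8, c = 7. L⁻¹ = 7·sin(8t)

Final answer: 7·sin(8t)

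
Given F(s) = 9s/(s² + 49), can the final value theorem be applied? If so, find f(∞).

The final value theorem requires all poles of sF(s) in the left half-plane. sF(s) = 9s²/(s² + 49) has poles at s = ±7i (imaginary axis). Theorem does NOT apply (oscillatory system).

Final answer: Not applicable (oscillatory)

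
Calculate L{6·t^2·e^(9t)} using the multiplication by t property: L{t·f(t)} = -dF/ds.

Using L{t^n·e^(at)} = n!/(s-a)^(n+1), L{t^2·e^(9t)} = 2/(s-9)^3, so L{6·t^2·e^(9t)} = 6·2/(s-9)^3 = 12/(s-9)^3

Final answer: 12/(s-9)^3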